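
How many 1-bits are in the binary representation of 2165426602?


0b10000001000100011100100110101010 has 12 set bits

12


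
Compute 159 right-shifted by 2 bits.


0b10011111 >> 2 = 0b100111 = 39

39


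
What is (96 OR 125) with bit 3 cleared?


Step 1: 96 | 125 = 125
Step 2: 125 & ~(1 << 3) = 117

117


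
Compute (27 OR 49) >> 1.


Step 1: 27 | 49 = 59
Step 2: 59 >> 1 = 29

29


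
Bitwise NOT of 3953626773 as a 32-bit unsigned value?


~0b11101011101001111000111010010101 = 0b10100010110000111000101101010 = 341340522 (32-bit unsigned)

341340522


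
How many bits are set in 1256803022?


0b1001010111010010100101011001110 has 16 set bits

16


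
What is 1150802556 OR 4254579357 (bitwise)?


0b1000100100101111101101001111100 | 0b11111101100101111011101010011101 = 0b11111101100101111111101011111101 = 4254595837

4254595837


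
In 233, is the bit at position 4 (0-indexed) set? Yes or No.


0b11101001, bit 4 = 0. No

No


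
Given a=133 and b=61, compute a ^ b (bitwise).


133 ^ 61 = 184

184


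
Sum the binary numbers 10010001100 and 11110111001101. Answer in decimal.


10010001100 + 11110111001101 = 100001001011001 = 16985

16985


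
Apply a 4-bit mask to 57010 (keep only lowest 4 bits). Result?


57010 & 15 = 2

2


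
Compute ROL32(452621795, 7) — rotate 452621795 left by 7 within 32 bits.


Rotate 0b11010111110100111010111100011 left by 7 (32-bit) = 0b1111101001110101111000110001101 = 2101014925

2101014925


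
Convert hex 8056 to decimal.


8056 hex = 32854 decimal

32854


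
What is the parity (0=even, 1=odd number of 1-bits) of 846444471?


0b110010011100111011011110110111 has 20 ones => parity 0

0


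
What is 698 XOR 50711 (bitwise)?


0b1010111010 ^ 0b1100011000010111 = 0b1100010010101101 = 50349

50349


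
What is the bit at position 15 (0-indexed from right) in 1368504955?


0b1010001100100011011101001111011, position 15 = 1

1


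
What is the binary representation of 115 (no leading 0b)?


115 = 1110011 in binary

1110011


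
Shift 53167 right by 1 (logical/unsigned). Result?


0b1100111110101111 >> 1 = 0b110011111010111 = 26583

26583


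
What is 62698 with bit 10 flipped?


62698 ^ (1 << 10) = 62698 ^ 1024 = 61674

61674


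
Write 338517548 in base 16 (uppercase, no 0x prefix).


338517548 = 142D5E2C hex

142D5E2C


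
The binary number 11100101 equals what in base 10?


11100101 in decimal = 229

229


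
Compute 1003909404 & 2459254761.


0b111011110101100111000100011100 & 0b10010010100101010011111111101001 = 0b10010100101000011000100001000 = 311701768

311701768


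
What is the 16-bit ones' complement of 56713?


56713 ^ 65535 = 8822

8822


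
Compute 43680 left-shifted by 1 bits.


0b1010101010100000 << 1 = 0b10101010101000000 = 87360

87360


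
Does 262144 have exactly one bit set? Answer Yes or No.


0b1000000000000000000. Only one bit set => Yes

Yes


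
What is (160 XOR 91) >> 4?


Step 1: 160 ^ 91 = 251
Step 2: 251 >> 4 = 15

15


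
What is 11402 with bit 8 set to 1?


11402 | (1 << 8) = 11402 | 256 = 11658

11658


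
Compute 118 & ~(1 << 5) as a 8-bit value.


118 & ~(1 << 5) = 86

86


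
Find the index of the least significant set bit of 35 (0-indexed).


0b100011. Lowest set bit at position 0

0


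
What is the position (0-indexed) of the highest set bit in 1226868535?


0b1001001001000001000011100110111. Highest set bit at position 30

30


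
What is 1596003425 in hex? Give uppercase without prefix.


1596003425 = 5F211461 hex

5F211461


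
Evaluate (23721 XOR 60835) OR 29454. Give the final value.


Step 1: 23721 ^ 60835 = 45322
Step 2: 45322 | 29454 = 62222

62222


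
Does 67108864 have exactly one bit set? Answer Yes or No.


0b100000000000000000000000000. Only one bit set => Yes

Yes


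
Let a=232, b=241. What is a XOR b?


232 ^ 241 = 25

25


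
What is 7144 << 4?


0b1101111101000 << 4 = 0b11011111010000000 = 114304

114304


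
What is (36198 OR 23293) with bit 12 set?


Step 1: 36198 | 23293 = 57343
Step 2: 57343 | (1 << 12) = 57343 | 4096 = 57343

57343


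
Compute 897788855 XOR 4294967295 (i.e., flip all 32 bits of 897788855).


897788855 ^ 4294967295 = 3397178440

3397178440


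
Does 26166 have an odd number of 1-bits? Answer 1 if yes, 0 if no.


0b110011000110110 has 8 ones => parity 0

0


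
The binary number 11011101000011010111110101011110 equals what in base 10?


11011101000011010111110101011110 in decimal = 3708648798

3708648798


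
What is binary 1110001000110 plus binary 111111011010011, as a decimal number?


1110001000110 + 111111011010011 = 1001101100011001 = 39705

39705


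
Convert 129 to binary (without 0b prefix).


129 = 10000001 in binary

10000001


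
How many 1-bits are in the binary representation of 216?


0b11011000 has 4 set bits

4


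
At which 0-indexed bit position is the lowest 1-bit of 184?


0b10111000. Lowest set bit at position 3

3


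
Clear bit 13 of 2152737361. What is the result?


2152737361 & ~(1 << 13) = 2152729169

2152729169


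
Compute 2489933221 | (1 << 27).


2489933221 | (1 << 27) = 2489933221 | 134217728 = 2624150949

2624150949


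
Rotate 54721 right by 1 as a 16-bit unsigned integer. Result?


Rotate 0b1101010111000001 right by 1 (16-bit) = 0b1110101011100000 = 60128

60128


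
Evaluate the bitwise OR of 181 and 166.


0b10110101 | 0b10100110 = 0b10110111 = 183

183


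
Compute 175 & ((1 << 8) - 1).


175 & 255 = 175

175


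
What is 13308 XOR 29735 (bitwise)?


0b11001111111100 ^ 0b111010000100111 = 0b100011111011011 = 18395

18395


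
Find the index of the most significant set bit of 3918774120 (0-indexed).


0b11101001100100111011111101101000. Highest set bit at position 31

31


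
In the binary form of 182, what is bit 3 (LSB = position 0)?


0b10110110, position 3 = 0

0


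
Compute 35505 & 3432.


0b1000101010110001 & 0b110101101000 = 0b100000100000 = 2080

2080


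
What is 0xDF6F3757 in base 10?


DF6F3757 hex = 3748607831 decimal

3748607831


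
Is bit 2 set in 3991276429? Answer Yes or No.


0b11101101111001100000101110001101, bit 2 = 1. Yes

Yes


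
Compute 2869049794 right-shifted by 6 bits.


0b10101011000000100011100111000010 >> 6 = 0b10101011000000100011100111 = 44828903

44828903


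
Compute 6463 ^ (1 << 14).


6463 ^ (1 << 14) = 6463 ^ 16384 = 22847

22847


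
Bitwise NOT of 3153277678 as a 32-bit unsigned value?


~0b10111011111100110011001011101110 = 0b1000100000011001100110100010001 = 1141689617 (32-bit unsigned)

1141689617


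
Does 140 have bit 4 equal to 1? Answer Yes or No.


0b10001100, bit 4 = 0. No

No


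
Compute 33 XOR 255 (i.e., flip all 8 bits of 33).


33 ^ 255 = 222

222


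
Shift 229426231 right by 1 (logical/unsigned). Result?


0b1101101011001100010000110111 >> 1 = 0b110110101100110001000011011 = 114713115

114713115


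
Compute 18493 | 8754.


0b100100000111101 | 0b10001000110010 = 0b110101000111111 = 27199

27199


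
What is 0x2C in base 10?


2C hex = 44 decimal

44


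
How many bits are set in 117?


0b1110101 has 5 set bits

5


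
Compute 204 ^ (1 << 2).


204 ^ (1 << 2) = 204 ^ 4 = 200

200


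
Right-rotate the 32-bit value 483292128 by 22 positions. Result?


Rotate 0b11100110011100111001111100000 right by 22 (32-bit) = 0b111001110011111000000001110011 = 969900147

969900147


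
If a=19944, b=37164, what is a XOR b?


19944 ^ 37164 = 56516

56516


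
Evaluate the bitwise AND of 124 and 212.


0b1111100 & 0b11010100 = 0b1010100 = 84

84


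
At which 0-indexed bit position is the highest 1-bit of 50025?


0b1100001101101001. Highest set bit at position 15

15


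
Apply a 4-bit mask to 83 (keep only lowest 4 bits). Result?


83 & 15 = 3

3


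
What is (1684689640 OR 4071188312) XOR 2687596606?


Step 1: 1684689640 | 4071188312 = 4142626808
Step 2: 4142626808 ^ 2687596606 = 1457131462

1457131462


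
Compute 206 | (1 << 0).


206 | (1 << 0) = 206 | 1 = 207

207


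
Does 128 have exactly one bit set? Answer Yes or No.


0b10000000. Only one bit set => Yes

Yes


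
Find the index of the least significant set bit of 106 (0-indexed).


0b1101010. Lowest set bit at position 1

1


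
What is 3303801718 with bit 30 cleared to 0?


3303801718 & ~(1 << 30) = 2230059894

2230059894


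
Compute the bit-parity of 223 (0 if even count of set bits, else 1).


0b11011111 has 7 ones => parity 1

1


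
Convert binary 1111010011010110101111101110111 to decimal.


1111010011010110101111101110111 in decimal = 2053857143

2053857143


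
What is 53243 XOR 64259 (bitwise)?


0b1100111111111011 ^ 0b1111101100000011 = 0b11010011111000 = 13560

13560


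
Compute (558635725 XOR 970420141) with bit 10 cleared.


Step 1: 558635725 ^ 970420141 = 412841312
Step 2: 412841312 & ~(1 << 10) = 412840288

412840288


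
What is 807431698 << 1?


0b110000001000000110111000010010 << 1 = 0b1100000010000001101110000100100 = 1614863396

1614863396


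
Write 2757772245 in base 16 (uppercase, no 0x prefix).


2757772245 = A46043D5 hex

A46043D5


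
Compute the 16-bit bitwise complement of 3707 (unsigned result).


~0b111001111011 = 0b1111000110000100 = 61828 (16-bit unsigned)

61828


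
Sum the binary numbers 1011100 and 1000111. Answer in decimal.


1011100 + 1000111 = 10100011 = 163

163


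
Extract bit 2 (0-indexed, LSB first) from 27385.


0b110101011111001, position 2 = 0

0


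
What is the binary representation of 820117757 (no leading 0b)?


820117757 = 110000111000100000000011111101 in binary

110000111000100000000011111101


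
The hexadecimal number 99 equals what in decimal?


99 hex = 153 decimal

153


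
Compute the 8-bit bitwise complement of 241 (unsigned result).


~0b11110001 = 0b1110 = 14 (8-bit unsigned)

14


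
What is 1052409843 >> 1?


0b111110101110100111111111110011 >> 1 = 0b11111010111010011111111111001 = 526204921

526204921


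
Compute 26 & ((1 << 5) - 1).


26 & 31 = 26

26


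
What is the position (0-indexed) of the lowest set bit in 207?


0b11001111. Lowest set bit at position 0

0


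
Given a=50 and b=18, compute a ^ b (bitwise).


50 ^ 18 = 32

32


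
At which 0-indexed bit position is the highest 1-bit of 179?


0b10110011. Highest set bit at position 7

7


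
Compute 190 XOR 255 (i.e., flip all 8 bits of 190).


190 ^ 255 = 65

65


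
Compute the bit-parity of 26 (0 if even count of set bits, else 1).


0b11010 has 3 ones => parity 1

1


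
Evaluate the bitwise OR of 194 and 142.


0b11000010 | 0b10001110 = 0b11001110 = 206

206


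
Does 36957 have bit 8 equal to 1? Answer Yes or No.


0b1001000001011101, bit 8 = 0. No

No


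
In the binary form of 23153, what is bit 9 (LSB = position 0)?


0b101101001110001, position 9 = 1

1


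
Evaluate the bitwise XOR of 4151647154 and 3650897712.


0b11110111011101010001101110110010 ^ 0b11011001100111000100011100110000 = 0b101110111010010101110010000010 = 787045506

787045506


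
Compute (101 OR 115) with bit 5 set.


Step 1: 101 | 115 = 119
Step 2: 119 | (1 << 5) = 119 | 32 = 119

119


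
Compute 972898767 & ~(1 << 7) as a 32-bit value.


972898767 & ~(1 << 7) = 972898639

972898639


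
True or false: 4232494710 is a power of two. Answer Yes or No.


0b11111100010001101011111001110110. Multiple bits set => No

No


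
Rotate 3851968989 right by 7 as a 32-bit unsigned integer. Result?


Rotate 0b11100101100110000110000111011101 right by 7 (32-bit) = 0b10111011110010110011000011000011 = 3150655683

3150655683


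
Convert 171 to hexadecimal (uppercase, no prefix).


171 = AB hex

AB


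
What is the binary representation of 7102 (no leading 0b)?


7102 = 1101110111110 in binary

1101110111110


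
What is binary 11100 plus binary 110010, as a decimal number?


11100 + 110010 = 1001110 = 78

78


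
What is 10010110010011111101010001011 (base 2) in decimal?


10010110010011111101010001011 in decimal = 315226763

315226763


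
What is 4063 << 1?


0b111111011111 << 1 = 0b1111110111110 = 8126

8126


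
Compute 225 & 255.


0b11100001 & 0b11111111 = 0b11100001 = 225

225


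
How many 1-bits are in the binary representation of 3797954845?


0b11100010011000000011000100011101 has 13 set bits

13


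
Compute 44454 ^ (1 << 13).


44454 ^ (1 << 13) = 44454 ^ 8192 = 36262

36262


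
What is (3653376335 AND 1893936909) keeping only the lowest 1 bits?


Step 1: 3653376335 & 1893936909 = 1354893581
Step 2: 1354893581 & 1 = 1

1


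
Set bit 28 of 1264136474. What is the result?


1264136474 | (1 << 28) = 1264136474 | 268435456 = 1532571930

1532571930


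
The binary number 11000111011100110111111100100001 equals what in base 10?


11000111011100110111111100100001 in decimal = 3346235169

3346235169


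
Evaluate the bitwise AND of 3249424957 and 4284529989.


0b11000001101011100100101000111101 & 0b11111111011000001011110101000101 = 0b11000001001000000000100000000101 = 3240101893

3240101893


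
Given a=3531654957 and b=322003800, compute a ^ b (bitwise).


3531654957 ^ 322003800 = 3249644661

3249644661


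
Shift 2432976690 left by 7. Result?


0b10010001000001000100011100110010 << 7 = 0b100100010000010001000111001100100000000 = 311421016320

311421016320


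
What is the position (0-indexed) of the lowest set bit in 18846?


0b100100110011110. Lowest set bit at position 1

1


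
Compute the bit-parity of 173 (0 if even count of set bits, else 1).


0b10101101 has 5 ones => parity 1

1


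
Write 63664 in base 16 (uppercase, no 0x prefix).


63664 = F8B0 hex

F8B0


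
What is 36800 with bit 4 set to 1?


36800 | (1 << 4) = 36800 | 16 = 36816

36816


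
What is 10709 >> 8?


0b10100111010101 >> 8 = 0b101001 = 41

41


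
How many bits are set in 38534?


0b1001011010000110 has 7 set bits

7


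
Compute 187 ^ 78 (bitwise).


0b10111011 ^ 0b1001110 = 0b11110101 = 245

245


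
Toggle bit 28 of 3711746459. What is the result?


3711746459 ^ (1 << 28) = 3711746459 ^ 268435456 = 3443311003

3443311003


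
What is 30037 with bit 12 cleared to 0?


30037 & ~(1 << 12) = 25941

25941


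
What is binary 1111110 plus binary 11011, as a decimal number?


1111110 + 11011 = 10011001 = 153

153


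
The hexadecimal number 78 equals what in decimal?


78 hex = 120 decimal

120


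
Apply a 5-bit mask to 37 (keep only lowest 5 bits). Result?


37 & 31 = 5

5


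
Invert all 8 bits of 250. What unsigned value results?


250 ^ 255 = 5

5


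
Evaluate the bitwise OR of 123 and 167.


0b1111011 | 0b10100111 = 0b11111111 = 255

255


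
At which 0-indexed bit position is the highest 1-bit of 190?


0b10111110. Highest set bit at position 7

7


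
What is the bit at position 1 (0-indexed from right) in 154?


0b10011010, position 1 = 1

1


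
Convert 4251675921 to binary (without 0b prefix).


4251675921 = 11111101011010110110110100010001 in binary

11111101011010110110110100010001


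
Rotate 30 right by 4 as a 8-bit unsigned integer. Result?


Rotate 0b11110 right by 4 (8-bit) = 0b11100001 = 225

225


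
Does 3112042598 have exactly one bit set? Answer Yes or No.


0b10111001011111100000000001100110. Multiple bits set => No

No


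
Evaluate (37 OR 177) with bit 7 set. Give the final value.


Step 1: 37 | 177 = 181
Step 2: 181 | (1 << 7) = 181 | 128 = 181

181


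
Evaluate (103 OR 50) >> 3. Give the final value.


Step 1: 103 | 50 = 119
Step 2: 119 >> 3 = 14

14


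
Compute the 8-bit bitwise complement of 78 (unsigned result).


~0b1001110 = 0b10110001 = 177 (8-bit unsigned)

177


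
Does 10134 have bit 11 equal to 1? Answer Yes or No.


0b10011110010110, bit 11 = 0. No

No


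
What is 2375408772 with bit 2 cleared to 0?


2375408772 & ~(1 << 2) = 2375408768

2375408768


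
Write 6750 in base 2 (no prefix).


6750 = 1101001011110 in binary

1101001011110


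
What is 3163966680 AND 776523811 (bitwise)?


0b10111100100101100100110011011000 & 0b101110010010001101000000100011 = 0b101100000000000100000000000000 = 738213888

738213888


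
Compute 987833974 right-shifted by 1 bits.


0b111010111000010010011001110110 >> 1 = 0b11101011100001001001100111011 = 493916987

493916987


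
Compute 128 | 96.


0b10000000 | 0b1100000 = 0b11100000 = 224

224


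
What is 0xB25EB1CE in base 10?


B25EB1CE hex = 2992550350 decimal

2992550350


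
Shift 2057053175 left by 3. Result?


0b1111010100111000010001111110111 << 3 = 0b1111010100111000010001111110111000 = 16456425400

16456425400


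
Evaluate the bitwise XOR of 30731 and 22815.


0b111100000001011 ^ 0b101100100011111 = 0b10000100010100 = 8468

8468


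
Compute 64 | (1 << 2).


64 | (1 << 2) = 64 | 4 = 68

68


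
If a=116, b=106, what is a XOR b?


116 ^ 106 = 30

30


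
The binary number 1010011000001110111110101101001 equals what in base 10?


1010011000001110111110101101001 in decimal = 1392999785

1392999785


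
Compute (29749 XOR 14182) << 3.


Step 1: 29749 ^ 14182 = 17235
Step 2: 17235 << 3 = 137880

137880


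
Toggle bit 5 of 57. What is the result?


57 ^ (1 << 5) = 57 ^ 32 = 25

25


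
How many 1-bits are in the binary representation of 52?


0b110100 has 3 set bits

3


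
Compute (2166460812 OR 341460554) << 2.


Step 1: 2166460812 | 341460554 = 2507921358
Step 2: 2507921358 << 2 = 10031685432

10031685432


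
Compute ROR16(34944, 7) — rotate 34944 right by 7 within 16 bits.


Rotate 0b1000100010000000 right by 7 (16-bit) = 0b100010001 = 273

273


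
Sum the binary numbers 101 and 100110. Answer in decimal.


101 + 100110 = 101011 = 43

43


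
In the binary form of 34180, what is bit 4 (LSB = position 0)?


0b1000010110000100, position 4 = 0

0


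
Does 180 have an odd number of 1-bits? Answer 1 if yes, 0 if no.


0b10110100 has 4 ones => parity 0

0


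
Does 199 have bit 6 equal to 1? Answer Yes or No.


0b11000111, bit 6 = 1. Yes

Yes


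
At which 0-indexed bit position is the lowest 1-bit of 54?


0b110110. Lowest set bit at position 1

1


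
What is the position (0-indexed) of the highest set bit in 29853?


0b111010010011101. Highest set bit at position 14

14


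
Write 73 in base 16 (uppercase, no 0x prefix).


73 = 49 hex

49


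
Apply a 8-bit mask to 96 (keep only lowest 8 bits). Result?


96 & 255 = 96

96


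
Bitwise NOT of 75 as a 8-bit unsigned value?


~0b1001011 = 0b10110100 = 180 (8-bit unsigned)

180


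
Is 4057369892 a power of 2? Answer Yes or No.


0b11110001110101101000110100100100. Multiple bits set => No

No


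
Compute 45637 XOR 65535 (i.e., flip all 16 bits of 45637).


45637 ^ 65535 = 19898

19898


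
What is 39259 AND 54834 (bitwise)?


0b1001100101011011 & 0b1101011000110010 = 0b1001000000010010 = 36882

36882


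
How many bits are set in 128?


0b10000000 has 1 set bits

1


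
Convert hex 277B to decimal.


277B hex = 10107 decimal

10107


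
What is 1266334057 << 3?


0b1001011011110101011100101101001 << 3 = 0b1001011011110101011100101101001000 = 10130672456

10130672456


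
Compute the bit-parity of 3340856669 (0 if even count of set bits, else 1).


0b11000111001000010110110101011101 has 17 ones => parity 1

1


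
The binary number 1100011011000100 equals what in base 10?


1100011011000100 in decimal = 50884

50884


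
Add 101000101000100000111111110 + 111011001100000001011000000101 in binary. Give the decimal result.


101000101000100000111111110 + 111011001100000001011000000101 = 1000000010001000101100000000011 = 1078220803

1078220803


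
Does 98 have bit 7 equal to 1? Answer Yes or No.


0b1100010, bit 7 = 0. No

No


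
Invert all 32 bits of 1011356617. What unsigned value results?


1011356617 ^ 4294967295 = 3283610678

3283610678


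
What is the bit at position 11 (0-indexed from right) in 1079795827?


0b1000000010111000110000001110011, position 11 = 0

0


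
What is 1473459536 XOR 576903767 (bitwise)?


0b1010111110100110011010101010000 ^ 0b100010011000101101101001010111 = 0b1110101101100011110111100000111 = 1974595335

1974595335


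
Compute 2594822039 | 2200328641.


0b10011010101010011101011110010111 | 0b10000011001001100101100111000001 = 0b10011011101011111101111111010111 = 2611994583

2611994583


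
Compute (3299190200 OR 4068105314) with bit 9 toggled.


Step 1: 3299190200 | 4068105314 = 4143971834
Step 2: 4143971834 ^ (1 << 9) = 4143971834 ^ 512 = 4143972346

4143972346


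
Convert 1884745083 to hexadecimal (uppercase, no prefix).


1884745083 = 7056ED7B hex

7056ED7B


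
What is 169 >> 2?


0b10101001 >> 2 = 0b101010 = 42

42


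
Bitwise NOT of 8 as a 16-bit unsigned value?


~0b1000 = 0b1111111111110111 = 65527 (16-bit unsigned)

65527


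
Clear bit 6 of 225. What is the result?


225 & ~(1 << 6) = 161

161


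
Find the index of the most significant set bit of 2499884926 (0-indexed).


0b10010101000000010011011101111110. Highest set bit at position 31

31


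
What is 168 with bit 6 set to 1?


168 | (1 << 6) = 168 | 64 = 232

232


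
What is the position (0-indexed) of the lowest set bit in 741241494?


0b101100001011100111001010010110. Lowest set bit at position 1

1


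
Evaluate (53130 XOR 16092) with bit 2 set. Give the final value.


Step 1: 53130 ^ 16092 = 61782
Step 2: 61782 | (1 << 2) = 61782 | 4 = 61782

61782


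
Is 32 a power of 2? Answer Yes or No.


0b100000. Only one bit set => Yes

Yes


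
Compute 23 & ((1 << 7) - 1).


23 & 127 = 23

23


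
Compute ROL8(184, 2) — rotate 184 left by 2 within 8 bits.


Rotate 0b10111000 left by 2 (8-bit) = 0b11100010 = 226

226


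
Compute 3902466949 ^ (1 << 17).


3902466949 ^ (1 << 17) = 3902466949 ^ 131072 = 3902335877

3902335877


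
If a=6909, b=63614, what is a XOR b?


6909 ^ 63614 = 57987

57987


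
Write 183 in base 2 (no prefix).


183 = 10110111 in binary

10110111


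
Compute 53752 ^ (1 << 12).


53752 ^ (1 << 12) = 53752 ^ 4096 = 49656

49656


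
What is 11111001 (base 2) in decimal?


11111001 in decimal = 249

249


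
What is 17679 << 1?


0b100010100001111 << 1 = 0b1000101000011110 = 35358

35358


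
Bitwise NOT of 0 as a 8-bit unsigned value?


~0b0 = 0b11111111 = 255 (8-bit unsigned)

255


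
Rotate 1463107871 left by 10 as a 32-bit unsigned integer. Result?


Rotate 0b1010111001101010100000100011111 left by 10 (32-bit) = 0b11010101000001000111110101011100 = 3573841244

3573841244


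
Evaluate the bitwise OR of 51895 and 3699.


0b1100101010110111 | 0b111001110011 = 0b1100111011110111 = 52983

52983


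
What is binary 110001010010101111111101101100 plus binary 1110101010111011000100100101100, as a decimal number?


110001010010101111111101101100 + 1110101010111011000100100101100 = 10100110101010001000100010011000 = 2796062872

2796062872


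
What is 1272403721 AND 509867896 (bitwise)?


0b1001011110101110101011100001001 & 0b11110011000111111011101111000 = 0b1010010000110101011100001000 = 172185352

172185352


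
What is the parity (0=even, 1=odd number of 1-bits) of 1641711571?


0b1100001110110101000011111010011 has 17 ones => parity 1

1


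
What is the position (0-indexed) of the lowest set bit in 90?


0b1011010. Lowest set bit at position 1

1


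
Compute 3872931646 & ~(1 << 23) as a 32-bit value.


3872931646 & ~(1 << 23) = 3864543038

3864543038


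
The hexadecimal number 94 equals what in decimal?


94 hex = 148 decimal

148


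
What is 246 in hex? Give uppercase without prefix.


246 = F6 hex

F6


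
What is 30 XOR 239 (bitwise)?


0b11110 ^ 0b11101111 = 0b11110001 = 241

241


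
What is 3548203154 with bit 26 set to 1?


3548203154 | (1 << 26) = 3548203154 | 67108864 = 3615312018

3615312018


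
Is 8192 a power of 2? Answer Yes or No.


0b10000000000000. Only one bit set => Yes

Yes


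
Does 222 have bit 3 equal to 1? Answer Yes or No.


0b11011110, bit 3 = 1. Yes

Yes


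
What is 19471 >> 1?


0b100110000001111 >> 1 = 0b10011000000111 = 9735

9735


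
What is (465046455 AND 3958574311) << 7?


Step 1: 465046455 & 3958574311 = 196085927
Step 2: 196085927 << 7 = 25098998656

25098998656


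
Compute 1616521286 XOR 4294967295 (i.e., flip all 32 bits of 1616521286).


1616521286 ^ 4294967295 = 2678446009

2678446009


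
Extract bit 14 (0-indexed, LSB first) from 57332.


0b1101111111110100, position 14 = 1

1


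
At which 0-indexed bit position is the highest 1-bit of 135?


0b10000111. Highest set bit at position 7

7


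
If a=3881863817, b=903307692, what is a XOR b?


3881863817 ^ 903307692 = 3535268645

3535268645


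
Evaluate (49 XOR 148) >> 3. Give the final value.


Step 1: 49 ^ 148 = 165
Step 2: 165 >> 3 = 20

20


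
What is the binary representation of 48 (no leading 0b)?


48 = 110000 in binary

110000


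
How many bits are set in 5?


0b101 has 2 set bits

2


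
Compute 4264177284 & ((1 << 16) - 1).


4264177284 & 65535 = 11908

11908


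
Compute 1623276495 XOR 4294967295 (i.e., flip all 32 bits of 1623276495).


1623276495 ^ 4294967295 = 2671690800

2671690800


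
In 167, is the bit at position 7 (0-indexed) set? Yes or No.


0b10100111, bit 7 = 1. Yes

Yes


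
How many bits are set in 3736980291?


0b11011110101111011100101101000011 has 20 set bits

20


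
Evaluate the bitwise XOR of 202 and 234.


0b11001010 ^ 0b11101010 = 0b100000 = 32

32


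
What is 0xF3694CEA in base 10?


F3694CEA hex = 4083764458 decimal

4083764458


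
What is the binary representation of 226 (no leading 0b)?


226 = 11100010 in binary

11100010


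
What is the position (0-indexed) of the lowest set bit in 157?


0b10011101. Lowest set bit at position 0

0


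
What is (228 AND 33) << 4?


Step 1: 228 & 33 = 32
Step 2: 32 << 4 = 512

512


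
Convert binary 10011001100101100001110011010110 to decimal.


10011001100101100001110011010110 in decimal = 2576751830

2576751830


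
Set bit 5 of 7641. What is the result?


7641 | (1 << 5) = 7641 | 32 = 7673

7673


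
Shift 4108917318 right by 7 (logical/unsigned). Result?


0b11110100111010010001101001000110 >> 7 = 0b1111010011101001000110100 = 32100916

32100916


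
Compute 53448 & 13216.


0b1101000011001000 & 0b11001110100000 = 0b1000010000000 = 4224

4224


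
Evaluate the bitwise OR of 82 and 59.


0b1010010 | 0b111011 = 0b1111011 = 123

123


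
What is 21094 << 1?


0b101001001100110 << 1 = 0b1010010011001100 = 42188

42188


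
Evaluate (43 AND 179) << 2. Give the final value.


Step 1: 43 & 179 = 35
Step 2: 35 << 2 = 140

140


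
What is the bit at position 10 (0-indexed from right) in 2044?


0b11111111100, position 10 = 1

1


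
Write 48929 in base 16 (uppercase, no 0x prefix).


48929 = BF21 hex

BF21


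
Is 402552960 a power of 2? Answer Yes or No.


0b10111111111100111100010000000. Multiple bits set => No

No


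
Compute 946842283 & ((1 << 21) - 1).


946842283 & 2097151 = 1026731

1026731


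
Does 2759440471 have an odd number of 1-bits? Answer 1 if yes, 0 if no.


0b10100100011110011011100001010111 has 17 ones => parity 1

1


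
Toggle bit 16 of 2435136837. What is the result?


2435136837 ^ (1 << 16) = 2435136837 ^ 65536 = 2435071301

2435071301


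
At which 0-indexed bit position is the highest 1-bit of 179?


0b10110011. Highest set bit at position 7

7


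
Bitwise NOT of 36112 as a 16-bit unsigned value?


~0b1000110100010000 = 0b111001011101111 = 29423 (16-bit unsigned)

29423


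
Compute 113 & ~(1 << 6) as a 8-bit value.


113 & ~(1 << 6) = 49

49


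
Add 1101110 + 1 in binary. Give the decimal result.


1101110 + 1 = 1101111 = 111

111


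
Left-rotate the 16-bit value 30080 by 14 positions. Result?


Rotate 0b111010110000000 left by 14 (16-bit) = 0b1110101100000 = 7520

7520


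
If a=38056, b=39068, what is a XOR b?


38056 ^ 39068 = 3124

3124


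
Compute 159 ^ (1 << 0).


159 ^ (1 << 0) = 159 ^ 1 = 158

158


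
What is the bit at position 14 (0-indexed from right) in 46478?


0b1011010110001110, position 14 = 0

0


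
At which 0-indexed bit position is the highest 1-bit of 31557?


0b111101101000101. Highest set bit at position 14

14


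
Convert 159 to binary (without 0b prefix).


159 = 10011111 in binary

10011111


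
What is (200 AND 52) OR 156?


Step 1: 200 & 52 = 0
Step 2: 0 | 156 = 156

156


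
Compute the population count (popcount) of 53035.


0b1100111100101011 has 10 set bits

10


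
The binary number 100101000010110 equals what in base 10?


100101000010110 in decimal = 18966

18966


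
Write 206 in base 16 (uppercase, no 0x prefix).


206 = CE hex

CE


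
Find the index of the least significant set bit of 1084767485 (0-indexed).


0b1000000101010000011110011111101. Lowest set bit at position 0

0


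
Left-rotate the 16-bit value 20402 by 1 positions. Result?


Rotate 0b100111110110010 left by 1 (16-bit) = 0b1001111101100100 = 40804

40804


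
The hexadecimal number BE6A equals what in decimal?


BE6A hex = 48746 decimal

48746


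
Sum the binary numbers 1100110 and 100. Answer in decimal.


1100110 + 100 = 1101010 = 106

106


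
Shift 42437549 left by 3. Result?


0b10100001111000101110101101 << 3 = 0b10100001111000101110101101000 = 339500392

339500392


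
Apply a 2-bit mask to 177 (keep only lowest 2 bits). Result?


177 & 3 = 1

1


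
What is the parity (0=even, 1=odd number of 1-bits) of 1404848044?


0b1010011101111000100011110101100 has 17 ones => parity 1

1


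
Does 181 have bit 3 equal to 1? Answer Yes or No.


0b10110101, bit 3 = 0. No

No


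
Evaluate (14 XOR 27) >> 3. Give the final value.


Step 1: 14 ^ 27 = 21
Step 2: 21 >> 3 = 2

2


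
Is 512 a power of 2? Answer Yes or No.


0b1000000000. Only one bit set => Yes

Yes


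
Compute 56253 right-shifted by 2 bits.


0b1101101110111101 >> 2 = 0b11011011101111 = 14063

14063


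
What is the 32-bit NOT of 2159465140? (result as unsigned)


~0b10000000101101101101001010110100 = 0b1111111010010010010110101001011 = 2135502155 (32-bit unsigned)

2135502155


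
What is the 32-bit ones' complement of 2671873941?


2671873941 ^ 4294967295 = 1623093354

1623093354


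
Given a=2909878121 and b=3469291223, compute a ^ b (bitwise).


2909878121 ^ 3469291223 = 1673009598

1673009598


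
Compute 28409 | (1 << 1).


28409 | (1 << 1) = 28409 | 2 = 28411

28411


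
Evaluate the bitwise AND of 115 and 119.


0b1110011 & 0b1110111 = 0b1110011 = 115

115


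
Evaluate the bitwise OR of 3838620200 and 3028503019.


0b11100100110011001011001000101000 | 0b10110100100000110100100111101011 = 0b11110100110011111111101111101011 = 4107271147

4107271147


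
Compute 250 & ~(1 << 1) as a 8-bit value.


250 & ~(1 << 1) = 248

248


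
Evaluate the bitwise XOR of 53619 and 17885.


0b1101000101110011 ^ 0b100010111011101 = 0b1001010010101110 = 38062

38062


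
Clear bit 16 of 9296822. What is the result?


9296822 & ~(1 << 16) = 9231286

9231286


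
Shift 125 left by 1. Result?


0b1111101 << 1 = 0b11111010 = 250

250


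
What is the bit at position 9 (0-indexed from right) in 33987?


0b1000010011000011, position 9 = 0

0


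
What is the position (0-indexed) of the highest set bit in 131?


0b10000011. Highest set bit at position 7

7


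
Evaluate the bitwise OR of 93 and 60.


0b1011101 | 0b111100 = 0b1111101 = 125

125


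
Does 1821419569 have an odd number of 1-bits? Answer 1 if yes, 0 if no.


0b1101100100100001010100000110001 has 12 ones => parity 0

0


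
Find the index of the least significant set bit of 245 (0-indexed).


0b11110101. Lowest set bit at position 0

0


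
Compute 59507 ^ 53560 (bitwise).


0b1110100001110011 ^ 0b1101000100111000 = 0b11100101001011 = 14667

14667


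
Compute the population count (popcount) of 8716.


0b10001000001100 has 4 set bits

4


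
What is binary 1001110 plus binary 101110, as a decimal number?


1001110 + 101110 = 1111100 = 124

124


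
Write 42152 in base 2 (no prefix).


42152 = 1010010010101000 in binary

1010010010101000


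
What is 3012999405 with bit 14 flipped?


3012999405 ^ (1 << 14) = 3012999405 ^ 16384 = 3013015789

3013015789


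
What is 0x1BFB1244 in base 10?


1BFB1244 hex = 469439044 decimal

469439044


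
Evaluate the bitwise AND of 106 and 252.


0b1101010 & 0b11111100 = 0b1101000 = 104

104


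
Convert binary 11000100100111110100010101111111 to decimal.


11000100100111110100010101111111 in decimal = 3298772351

3298772351


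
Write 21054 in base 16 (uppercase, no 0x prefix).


21054 = 523E hex

523E


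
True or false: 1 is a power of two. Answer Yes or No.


0b1. Only one bit set => Yes

Yes


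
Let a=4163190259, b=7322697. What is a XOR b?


4163190259 ^ 7322697 = 4165632442

4165632442


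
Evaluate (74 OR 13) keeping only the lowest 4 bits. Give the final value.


Step 1: 74 | 13 = 79
Step 2: 79 & 15 = 15

15


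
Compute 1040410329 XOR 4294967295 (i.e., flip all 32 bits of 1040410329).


1040410329 ^ 4294967295 = 3254556966

3254556966


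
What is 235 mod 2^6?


235 & 63 = 43

43


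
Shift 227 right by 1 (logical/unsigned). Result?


0b11100011 >> 1 = 0b1110001 = 113

113


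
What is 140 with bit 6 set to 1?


140 | (1 << 6) = 140 | 64 = 204

204


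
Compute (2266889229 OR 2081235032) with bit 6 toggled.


Step 1: 2266889229 | 2081235032 = 4280155229
Step 2: 4280155229 ^ (1 << 6) = 4280155229 ^ 64 = 4280155165

4280155165


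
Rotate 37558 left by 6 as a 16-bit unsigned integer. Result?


Rotate 0b1001001010110110 left by 6 (16-bit) = 0b1010110110100100 = 44452

44452


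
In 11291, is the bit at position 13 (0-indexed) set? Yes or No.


0b10110000011011, bit 13 = 1. Yes

Yes


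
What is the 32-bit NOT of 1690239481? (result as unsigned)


~0b1100100101111110000000111111001 = 0b10011011010000001111111000000110 = 2604727814 (32-bit unsigned)

2604727814


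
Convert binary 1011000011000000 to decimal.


1011000011000000 in decimal = 45248

45248


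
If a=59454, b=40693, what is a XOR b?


59454 ^ 40693 = 30411

30411


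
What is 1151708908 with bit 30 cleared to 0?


1151708908 & ~(1 << 30) = 77967084

77967084


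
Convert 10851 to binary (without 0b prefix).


10851 = 10101001100011 in binary

10101001100011


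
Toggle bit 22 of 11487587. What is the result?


11487587 ^ (1 << 22) = 11487587 ^ 4194304 = 15681891

15681891


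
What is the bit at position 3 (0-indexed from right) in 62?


0b111110, position 3 = 1

1


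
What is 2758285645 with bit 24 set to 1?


2758285645 | (1 << 24) = 2758285645 | 16777216 = 2775062861

2775062861


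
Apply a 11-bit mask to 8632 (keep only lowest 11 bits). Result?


8632 & 2047 = 440

440


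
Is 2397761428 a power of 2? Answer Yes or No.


0b10001110111010101110111110010100. Multiple bits set => No

No


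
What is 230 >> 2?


0b11100110 >> 2 = 0b111001 = 57

57


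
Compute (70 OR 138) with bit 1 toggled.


Step 1: 70 | 138 = 206
Step 2: 206 ^ (1 << 1) = 206 ^ 2 = 204

204


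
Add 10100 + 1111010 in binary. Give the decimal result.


10100 + 1111010 = 10001110 = 142

142


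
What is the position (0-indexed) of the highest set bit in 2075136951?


0b1111011101100000001001110110111. Highest set bit at position 30

30


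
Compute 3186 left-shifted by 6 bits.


0b110001110010 << 6 = 0b110001110010000000 = 203904

203904


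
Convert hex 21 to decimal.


21 hex = 33 decimal

33


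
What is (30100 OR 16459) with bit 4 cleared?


Step 1: 30100 | 16459 = 30175
Step 2: 30175 & ~(1 << 4) = 30159

30159


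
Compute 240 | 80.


0b11110000 | 0b1010000 = 0b11110000 = 240

240


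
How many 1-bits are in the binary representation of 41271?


0b1010000100110111 has 8 set bits

8


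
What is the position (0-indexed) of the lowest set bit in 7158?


0b1101111110110. Lowest set bit at position 1

1


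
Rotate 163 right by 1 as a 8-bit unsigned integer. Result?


Rotate 0b10100011 right by 1 (8-bit) = 0b11010001 = 209

209


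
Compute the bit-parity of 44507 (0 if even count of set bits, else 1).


0b1010110111011011 has 11 ones => parity 1

1


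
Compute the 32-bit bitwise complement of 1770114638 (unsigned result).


~0b1101001100000011100111001001110 = 0b10010110011111100011000110110001 = 2524852657 (32-bit unsigned)

2524852657


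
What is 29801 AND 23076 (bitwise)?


0b111010001101001 & 0b101101000100100 = 0b101000000100000 = 20512

20512


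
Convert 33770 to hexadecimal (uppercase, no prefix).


33770 = 83EA hex

83EA


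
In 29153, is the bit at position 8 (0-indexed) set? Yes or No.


0b111000111100001, bit 8 = 1. Yes

Yes


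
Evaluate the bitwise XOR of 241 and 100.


0b11110001 ^ 0b1100100 = 0b10010101 = 149

149


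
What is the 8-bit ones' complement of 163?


163 ^ 255 = 92

92


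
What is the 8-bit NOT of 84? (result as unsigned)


~0b1010100 = 0b10101011 = 171 (8-bit unsigned)

171


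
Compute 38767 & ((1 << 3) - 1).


38767 & 7 = 7

7


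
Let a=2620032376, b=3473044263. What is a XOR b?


2620032376 ^ 3473044263 = 1395193439

1395193439


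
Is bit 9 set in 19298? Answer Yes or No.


0b100101101100010, bit 9 = 1. Yes

Yes


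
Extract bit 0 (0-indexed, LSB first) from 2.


0b10, position 0 = 0

0


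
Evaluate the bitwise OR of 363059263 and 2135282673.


0b10101101000111101100000111111 | 0b1111111010001011101001111110001 = 0b1111111111001111101101111111111 = 2145901567

2145901567


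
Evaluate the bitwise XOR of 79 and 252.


0b1001111 ^ 0b11111100 = 0b10110011 = 179

179


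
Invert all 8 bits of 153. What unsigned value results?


153 ^ 255 = 102

102
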